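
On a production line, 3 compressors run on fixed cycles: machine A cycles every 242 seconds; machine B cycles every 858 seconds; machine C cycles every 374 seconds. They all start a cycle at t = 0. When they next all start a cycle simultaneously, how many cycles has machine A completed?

663 cycles

They are all back at their starting positions together after one LCM of the periods.
242 = 2 × 11^2
858 = 2 × 3 × 11 × 13
374 = 2 × 11 × 17
LCM(242, 858, 374) = 2 × 3 × 11^2 × 13 × 17 = 160446.
Cycles for period 242: 160446 / 242 = 663.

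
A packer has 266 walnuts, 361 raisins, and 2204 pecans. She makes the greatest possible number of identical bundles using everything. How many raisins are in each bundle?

19

Number of bundles = gcd(266, 361, 2204).
266 = 2 × 7 × 19
361 = 19^2
2204 = 2^2 × 19 × 29
gcd(266, 361, 2204) = 19.
raisins per bundle = 361 / 19 = 19.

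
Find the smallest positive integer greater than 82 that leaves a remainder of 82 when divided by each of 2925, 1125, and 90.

29332

N − 82 must be a common multiple of 2925, 1125, and 90.
2925 = 3^2 × 5^2 × 13
1125 = 3^2 × 5^3
90 = 2 × 3^2 × 5
LCM(2925, 1125, 90) = 2 × 3^2 × 5^3 × 13 = 29250.
Smallest N > 82 is LCM + 82 = 29250 + 82 = 29332.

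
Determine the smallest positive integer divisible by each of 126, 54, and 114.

7182

126 = 2 × 3^2 × 7
54 = 2 × 3^3
114 = 2 × 3 × 19
LCM(126, 54, 114) = 2 × 3^3 × 7 × 19 = 7182.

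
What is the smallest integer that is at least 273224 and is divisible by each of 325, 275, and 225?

289575

The integer must be a common multiple of 325, 275, and 225, so a multiple of their LCM.
325 = 5^2 × 13
275 = 5^2 × 11
225 = 3^2 × 5^2
LCM(325, 275, 225) = 3^2 × 5^2 × 11 × 13 = 32175.
Smallest multiple of 32175 that is ≥ 273224: ⌈273224/32175⌉ × 32175 = 9 × 32175 = 289575.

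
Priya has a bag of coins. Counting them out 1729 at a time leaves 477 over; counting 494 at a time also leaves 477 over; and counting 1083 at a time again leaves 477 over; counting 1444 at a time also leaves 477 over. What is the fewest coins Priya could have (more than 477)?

394689

N − 477 must be a common multiple of 1729, 494, 1083, and 1444.
1729 = 7 × 13 × 19
494 = 2 × 13 × 19
1083 = 3 × 19^2
1444 = 2^2 × 19^2
LCM(1729, 494, 1083, 1444) = 2^2 × 3 × 7 × 13 × 19^2 = 394212.
Smallest N > 477 is LCM + 477 = 394212 + 477 = 394689.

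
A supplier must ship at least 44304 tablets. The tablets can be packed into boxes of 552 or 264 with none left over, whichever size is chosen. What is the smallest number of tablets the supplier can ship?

48576

The number of tablets must be a common multiple of 552 and 264, so a multiple of their LCM.
552 = 2^3 × 3 × 23
264 = 2^3 × 3 × 11
LCM(552, 264) = 2^3 × 3 × 11 × 23 = 6072.
Smallest multiple of 6072 that is ≥ 44304: ⌈44304/6072⌉ × 6072 = 8 × 6072 = 48576.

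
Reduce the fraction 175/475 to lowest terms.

7/19

175 = 5^2 × 7
475 = 5^2 × 19
gcd(175, 475) = 5^2 = 25.
Divide numerator and denominator by 25: 175/475 = 7/19.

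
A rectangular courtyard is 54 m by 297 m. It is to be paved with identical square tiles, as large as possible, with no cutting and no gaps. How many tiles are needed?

Tile side = gcd(54, 297).
54 = 2 × 3^3
297 = 3^3 × 11
gcd(54, 297) = 3^3 = 27.
Tiles: (54/27) × (297/27) = 2 × 11 = 22.

22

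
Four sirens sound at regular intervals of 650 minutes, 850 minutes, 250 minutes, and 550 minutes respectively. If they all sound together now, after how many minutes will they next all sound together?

The first simultaneous occurrence is after LCM of the individual periods.
650 = 2 × 5^2 × 13
850 = 2 × 5^2 × 17
250 = 2 × 5^3
550 = 2 × 5^2 × 11
LCM(650, 850, 250, 550) = 2 × 5^3 × 11 × 13 × 17 = 607750.

607750 minutes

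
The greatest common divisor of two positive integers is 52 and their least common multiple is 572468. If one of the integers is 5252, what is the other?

5668

For two integers, gcd × lcm = product, so the other is (52 × 572468) / 5252 = 29768336 / 5252 = 5668.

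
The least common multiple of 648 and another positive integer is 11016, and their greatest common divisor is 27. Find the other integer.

459

gcd × lcm = product of the two integers, so the other integer is (27 × 11016) / 648 = 459.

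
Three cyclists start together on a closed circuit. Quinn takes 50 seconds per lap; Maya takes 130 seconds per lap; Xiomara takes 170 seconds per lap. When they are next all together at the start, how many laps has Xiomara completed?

They are all back at their starting positions together after one LCM of the periods.
50 = 2 × 5^2
130 = 2 × 5 × 13
170 = 2 × 5 × 17
LCM(50, 130, 170) = 2 × 5^2 × 13 × 17 = 11050.
Laps for period 170: 11050 / 170 = 65.

65 laps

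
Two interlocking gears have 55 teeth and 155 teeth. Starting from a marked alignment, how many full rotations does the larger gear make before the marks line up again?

All finish a whole number of cycles simultaneously at t = LCM of the periods.
55 = 5 × 11
155 = 5 × 31
LCM(55, 155) = 5 × 11 × 31 = 1705.
Rotations for period 155: 1705 / 155 = 11.

11 rotations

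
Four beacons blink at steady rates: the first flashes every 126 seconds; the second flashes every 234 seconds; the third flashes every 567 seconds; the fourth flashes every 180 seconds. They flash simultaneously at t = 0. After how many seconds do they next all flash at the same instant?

They coincide at every common multiple of the periods; the first is the LCM.
126 = 2 × 3^2 × 7
234 = 2 × 3^2 × 13
567 = 3^4 × 7
180 = 2^2 × 3^2 × 5
LCM(126, 234, 567, 180) = 2^2 × 3^4 × 5 × 7 × 13 = 147420.

147420 seconds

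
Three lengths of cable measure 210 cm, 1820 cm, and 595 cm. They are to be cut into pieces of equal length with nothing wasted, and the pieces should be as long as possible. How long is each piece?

The greatest length dividing all of 210, 1820, and 595 is their gcd.
210 = 2 × 3 × 5 × 7
1820 = 2^2 × 5 × 7 × 13
595 = 5 × 7 × 17
gcd(210, 1820, 595) = 5 × 7 = 35.

35 cm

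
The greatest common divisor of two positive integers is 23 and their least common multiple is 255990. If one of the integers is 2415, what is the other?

For two integers, gcd × lcm = product, so the other is (23 × 255990) / 2415 = 5887770 / 2415 = 2438.

2438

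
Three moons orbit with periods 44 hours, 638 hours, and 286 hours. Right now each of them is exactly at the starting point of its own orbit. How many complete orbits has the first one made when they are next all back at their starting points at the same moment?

377 orbits

They are all back at their starting positions together after one LCM of the periods.
44 = 2^2 × 11
638 = 2 × 11 × 29
286 = 2 × 11 × 13
LCM(44, 638, 286) = 2^2 × 11 × 13 × 29 = 16588.
Orbits for period 44: 16588 / 44 = 377.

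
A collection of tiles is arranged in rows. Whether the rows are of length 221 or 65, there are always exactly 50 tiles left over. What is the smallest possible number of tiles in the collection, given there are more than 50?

1155

N − 50 must be a common multiple of 221 and 65.
221 = 13 × 17
65 = 5 × 13
LCM(221, 65) = 5 × 13 × 17 = 1105.
Smallest N > 50 is LCM + 50 = 1105 + 50 = 1155.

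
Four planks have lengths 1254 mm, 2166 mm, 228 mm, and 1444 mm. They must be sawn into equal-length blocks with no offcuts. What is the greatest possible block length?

This is the greatest common divisor of 1254, 2166, 228, and 1444.
1254 = 2 × 3 × 11 × 19
2166 = 2 × 3 × 19^2
228 = 2^2 × 3 × 19
1444 = 2^2 × 19^2
gcd(1254, 2166, 228, 1444) = 2 × 19 = 38.

38 mm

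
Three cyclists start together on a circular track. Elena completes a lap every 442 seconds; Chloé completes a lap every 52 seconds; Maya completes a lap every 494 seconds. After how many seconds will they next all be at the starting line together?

They coincide at every common multiple of the periods; the first is the LCM.
442 = 2 × 13 × 17
52 = 2^2 × 13
494 = 2 × 13 × 19
LCM(442, 52, 494) = 2^2 × 13 × 17 × 19 = 16796.

16796 seconds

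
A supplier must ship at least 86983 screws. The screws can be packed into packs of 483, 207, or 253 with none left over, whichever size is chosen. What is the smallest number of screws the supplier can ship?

95634

The number of screws must be a common multiple of 483, 207, and 253, so a multiple of their LCM.
483 = 3 × 7 × 23
207 = 3^2 × 23
253 = 11 × 23
LCM(483, 207, 253) = 3^2 × 7 × 11 × 23 = 15939.
Smallest multiple of 15939 that is ≥ 86983: ⌈86983/15939⌉ × 15939 = 6 × 15939 = 95634.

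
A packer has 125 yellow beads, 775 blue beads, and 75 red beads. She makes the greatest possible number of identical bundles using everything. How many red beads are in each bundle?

Number of bundles = gcd(125, 775, 75).
125 = 5^3
775 = 5^2 × 31
75 = 3 × 5^2
gcd(125, 775, 75) = 5^2 = 25.
red beads per bundle = 75 / 25 = 3.

3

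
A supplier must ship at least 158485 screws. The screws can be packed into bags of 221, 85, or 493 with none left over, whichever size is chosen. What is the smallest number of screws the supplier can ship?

The number of screws must be a common multiple of 221, 85, and 493, so a multiple of their LCM.
221 = 13 × 17
85 = 5 × 17
493 = 17 × 29
LCM(221, 85, 493) = 5 × 13 × 17 × 29 = 32045.
Smallest multiple of 32045 that is ≥ 158485: ⌈158485/32045⌉ × 32045 = 5 × 32045 = 160225.

160225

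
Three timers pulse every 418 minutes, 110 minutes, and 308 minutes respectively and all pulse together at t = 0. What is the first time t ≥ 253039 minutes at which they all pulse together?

263340 minutes

Joint pulses occur at multiples of LCM(418, 110, 308).
418 = 2 × 11 × 19
110 = 2 × 5 × 11
308 = 2^2 × 7 × 11
LCM(418, 110, 308) = 2^2 × 5 × 7 × 11 × 19 = 29260.
Smallest multiple of 29260 that is ≥ 253039: ⌈253039/29260⌉ × 29260 = 9 × 29260 = 263340.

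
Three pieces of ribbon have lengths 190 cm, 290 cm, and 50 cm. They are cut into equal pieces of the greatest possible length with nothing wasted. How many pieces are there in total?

Piece length = gcd(190, 290, 50).
190 = 2 × 5 × 19
290 = 2 × 5 × 29
50 = 2 × 5^2
gcd(190, 290, 50) = 2 × 5 = 10.
Total pieces = 190/10 + 290/10 + 50/10 = 19 + 29 + 5 = 53.

53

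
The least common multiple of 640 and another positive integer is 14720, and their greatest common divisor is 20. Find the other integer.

460

gcd × lcm = product of the two integers, so the other integer is (20 × 14720) / 640 = 460.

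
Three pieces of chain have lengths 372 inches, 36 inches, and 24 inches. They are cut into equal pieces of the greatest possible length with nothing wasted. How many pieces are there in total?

Piece length = gcd(372, 36, 24).
372 = 2^2 × 3 × 31
36 = 2^2 × 3^2
24 = 2^3 × 3
gcd(372, 36, 24) = 2^2 × 3 = 12.
Total pieces = 372/12 + 36/12 + 24/12 = 31 + 3 + 2 = 36.

36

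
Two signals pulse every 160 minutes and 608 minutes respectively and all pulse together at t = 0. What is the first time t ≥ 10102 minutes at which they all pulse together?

12160 minutes

Joint pulses occur at multiples of LCM(160, 608).
160 = 2^5 × 5
608 = 2^5 × 19
LCM(160, 608) = 2^5 × 5 × 19 = 3040.
Smallest multiple of 3040 that is ≥ 10102: ⌈10102/3040⌉ × 3040 = 4 × 3040 = 12160.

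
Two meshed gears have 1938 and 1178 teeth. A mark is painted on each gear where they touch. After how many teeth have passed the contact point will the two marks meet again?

The first simultaneous occurrence is after LCM of the individual periods.
1938 = 2 × 3 × 17 × 19
1178 = 2 × 19 × 31
LCM(1938, 1178) = 2 × 3 × 17 × 19 × 31 = 60078.

60078 teeth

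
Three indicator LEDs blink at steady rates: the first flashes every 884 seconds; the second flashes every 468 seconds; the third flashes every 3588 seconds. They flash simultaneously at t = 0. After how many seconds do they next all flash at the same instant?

We need the least common multiple of the intervals.
884 = 2^2 × 13 × 17
468 = 2^2 × 3^2 × 13
3588 = 2^2 × 3 × 13 × 23
LCM(884, 468, 3588) = 2^2 × 3^2 × 13 × 17 × 23 = 182988.

182988 seconds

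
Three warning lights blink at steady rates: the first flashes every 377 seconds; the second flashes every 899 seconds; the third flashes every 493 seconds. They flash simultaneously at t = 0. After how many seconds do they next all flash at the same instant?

The first simultaneous occurrence is after LCM of the individual periods.
377 = 13 × 29
899 = 29 × 31
493 = 17 × 29
LCM(377, 899, 493) = 13 × 17 × 29 × 31 = 198679.

198679 seconds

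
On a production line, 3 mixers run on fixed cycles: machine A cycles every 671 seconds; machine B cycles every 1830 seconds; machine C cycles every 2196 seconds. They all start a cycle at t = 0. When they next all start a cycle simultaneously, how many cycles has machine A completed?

180 cycles

They are all back at their starting positions together after one LCM of the periods.
671 = 11 × 61
1830 = 2 × 3 × 5 × 61
2196 = 2^2 × 3^2 × 61
LCM(671, 1830, 2196) = 2^2 × 3^2 × 5 × 11 × 61 = 120780.
Cycles for period 671: 120780 / 671 = 180.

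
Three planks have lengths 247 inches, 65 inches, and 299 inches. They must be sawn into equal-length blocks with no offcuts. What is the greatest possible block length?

13 inches

The block length must divide every plank, so the greatest is gcd(247, 65, 299).
247 = 13 × 19
65 = 5 × 13
299 = 13 × 23
gcd(247, 65, 299) = 13.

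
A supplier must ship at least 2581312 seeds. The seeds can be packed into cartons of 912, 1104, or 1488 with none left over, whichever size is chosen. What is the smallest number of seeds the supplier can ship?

The number of seeds must be a common multiple of 912, 1104, and 1488, so a multiple of their LCM.
912 = 2^4 × 3 × 19
1104 = 2^4 × 3 × 23
1488 = 2^4 × 3 × 31
LCM(912, 1104, 1488) = 2^4 × 3 × 19 × 23 × 31 = 650256.
Smallest multiple of 650256 that is ≥ 2581312: ⌈2581312/650256⌉ × 650256 = 4 × 650256 = 2601024.

2601024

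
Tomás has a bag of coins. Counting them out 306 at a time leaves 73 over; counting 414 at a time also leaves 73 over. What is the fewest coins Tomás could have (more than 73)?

7111

N − 73 must be a common multiple of 306 and 414.
306 = 2 × 3^2 × 17
414 = 2 × 3^2 × 23
LCM(306, 414) = 2 × 3^2 × 17 × 23 = 7038.
Smallest N > 73 is LCM + 73 = 7038 + 73 = 7111.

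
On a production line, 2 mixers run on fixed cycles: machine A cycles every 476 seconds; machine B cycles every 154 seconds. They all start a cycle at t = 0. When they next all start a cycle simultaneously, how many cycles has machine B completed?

34 cycles

They are all back at their starting positions together after one LCM of the periods.
476 = 2^2 × 7 × 17
154 = 2 × 7 × 11
LCM(476, 154) = 2^2 × 7 × 11 × 17 = 5236.
Cycles for period 154: 5236 / 154 = 34.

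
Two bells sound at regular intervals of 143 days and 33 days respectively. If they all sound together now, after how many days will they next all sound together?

429 days

We need the least common multiple of the intervals.
143 = 11 × 13
33 = 3 × 11
LCM(143, 33) = 3 × 11 × 13 = 429.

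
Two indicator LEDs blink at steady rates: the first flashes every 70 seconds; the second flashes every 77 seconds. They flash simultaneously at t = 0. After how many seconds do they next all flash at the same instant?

The first simultaneous occurrence is after LCM of the individual periods.
70 = 2 × 5 × 7
77 = 7 × 11
LCM(70, 77) = 2 × 5 × 7 × 11 = 770.

770 seconds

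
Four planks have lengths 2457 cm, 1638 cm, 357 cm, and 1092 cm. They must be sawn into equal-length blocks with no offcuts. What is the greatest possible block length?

This is the greatest common divisor of 2457, 1638, 357, and 1092.
2457 = 3^3 × 7 × 13
1638 = 2 × 3^2 × 7 × 13
357 = 3 × 7 × 17
1092 = 2^2 × 3 × 7 × 13
gcd(2457, 1638, 357, 1092) = 3 × 7 = 21.

21 cm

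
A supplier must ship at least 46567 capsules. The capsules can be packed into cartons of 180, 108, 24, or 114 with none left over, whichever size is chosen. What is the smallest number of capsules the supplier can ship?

The number of capsules must be a common multiple of 180, 108, 24, and 114, so a multiple of their LCM.
180 = 2^2 × 3^2 × 5
108 = 2^2 × 3^3
24 = 2^3 × 3
114 = 2 × 3 × 19
LCM(180, 108, 24, 114) = 2^3 × 3^3 × 5 × 19 = 20520.
Smallest multiple of 20520 that is ≥ 46567: ⌈46567/20520⌉ × 20520 = 3 × 20520 = 61560.

61560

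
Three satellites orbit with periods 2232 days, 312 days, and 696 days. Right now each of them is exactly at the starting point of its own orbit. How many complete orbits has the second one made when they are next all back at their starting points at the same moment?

2697 orbits

The first common completion time is the LCM of the periods.
2232 = 2^3 × 3^2 × 31
312 = 2^3 × 3 × 13
696 = 2^3 × 3 × 29
LCM(2232, 312, 696) = 2^3 × 3^2 × 13 × 29 × 31 = 841464.
Orbits for period 312: 841464 / 312 = 2697.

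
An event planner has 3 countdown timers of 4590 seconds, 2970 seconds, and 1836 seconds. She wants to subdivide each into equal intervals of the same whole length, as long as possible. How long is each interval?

54 seconds

The interval must divide each timer length; the longest such is the gcd.
4590 = 2 × 3^3 × 5 × 17
2970 = 2 × 3^3 × 5 × 11
1836 = 2^2 × 3^3 × 17
gcd(4590, 2970, 1836) = 2 × 3^3 = 54.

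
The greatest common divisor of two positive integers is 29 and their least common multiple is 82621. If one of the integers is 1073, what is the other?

For two integers, gcd × lcm = product, so the other is (29 × 82621) / 1073 = 2396009 / 1073 = 2233.

2233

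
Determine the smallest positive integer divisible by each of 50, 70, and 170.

5950

50 = 2 × 5^2
70 = 2 × 5 × 7
170 = 2 × 5 × 17
LCM(50, 70, 170) = 2 × 5^2 × 7 × 17 = 5950.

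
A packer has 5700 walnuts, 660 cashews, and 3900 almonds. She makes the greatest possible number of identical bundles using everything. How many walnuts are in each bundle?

95

Number of bundles = gcd(5700, 660, 3900).
5700 = 2^2 × 3 × 5^2 × 19
660 = 2^2 × 3 × 5 × 11
3900 = 2^2 × 3 × 5^2 × 13
gcd(5700, 660, 3900) = 2^2 × 3 × 5 = 60.
walnuts per bundle = 5700 / 60 = 95.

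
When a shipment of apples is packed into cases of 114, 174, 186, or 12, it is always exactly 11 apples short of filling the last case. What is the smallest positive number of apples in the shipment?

204961

Being 11 short of a full case of size k means N ≡ −11 (mod k), i.e. N + 11 is a multiple of each size.
114 = 2 × 3 × 19
174 = 2 × 3 × 29
186 = 2 × 3 × 31
12 = 2^2 × 3
LCM(114, 174, 186, 12) = 2^2 × 3 × 19 × 29 × 31 = 204972.
Smallest positive N is 204972 − 11 = 204961.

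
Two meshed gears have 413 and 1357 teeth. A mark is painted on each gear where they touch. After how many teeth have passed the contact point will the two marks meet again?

We need the least common multiple of the intervals.
413 = 7 × 59
1357 = 23 × 59
LCM(413, 1357) = 7 × 23 × 59 = 9499.

9499 teeth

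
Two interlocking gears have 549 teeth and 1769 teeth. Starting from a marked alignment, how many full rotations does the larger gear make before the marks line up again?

They are all back at their starting positions together after one LCM of the periods.
549 = 3^2 × 61
1769 = 29 × 61
LCM(549, 1769) = 3^2 × 29 × 61 = 15921.
Rotations for period 1769: 15921 / 1769 = 9.

9 rotations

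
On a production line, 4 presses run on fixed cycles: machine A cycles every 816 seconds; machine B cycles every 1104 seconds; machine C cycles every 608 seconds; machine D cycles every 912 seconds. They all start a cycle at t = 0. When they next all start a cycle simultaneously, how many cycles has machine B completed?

All finish a whole number of cycles simultaneously at t = LCM of the periods.
816 = 2^4 × 3 × 17
1104 = 2^4 × 3 × 23
608 = 2^5 × 19
912 = 2^4 × 3 × 19
LCM(816, 1104, 608, 912) = 2^5 × 3 × 17 × 19 × 23 = 713184.
Cycles for period 1104: 713184 / 1104 = 646.

646 cycles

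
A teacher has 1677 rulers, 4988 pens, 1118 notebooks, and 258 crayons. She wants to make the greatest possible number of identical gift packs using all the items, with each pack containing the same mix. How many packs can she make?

The pack count must divide each quantity, so the greatest is gcd(1677, 4988, 1118, 258).
1677 = 3 × 13 × 43
4988 = 2^2 × 29 × 43
1118 = 2 × 13 × 43
258 = 2 × 3 × 43
gcd(1677, 4988, 1118, 258) = 43.

43 packs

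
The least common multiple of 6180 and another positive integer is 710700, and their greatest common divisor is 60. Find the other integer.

gcd × lcm = product of the two integers, so the other integer is (60 × 710700) / 6180 = 6900.

6900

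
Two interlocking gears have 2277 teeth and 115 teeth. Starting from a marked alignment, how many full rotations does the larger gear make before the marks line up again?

All finish a whole number of cycles simultaneously at t = LCM of the periods.
2277 = 3^2 × 11 × 23
115 = 5 × 23
LCM(2277, 115) = 3^2 × 5 × 11 × 23 = 11385.
Rotations for period 2277: 11385 / 2277 = 5.

5 rotations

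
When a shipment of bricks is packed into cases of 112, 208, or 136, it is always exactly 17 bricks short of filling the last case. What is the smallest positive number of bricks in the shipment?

Being 17 short of a full case of size k means N ≡ −17 (mod k), i.e. N + 17 is a multiple of each size.
112 = 2^4 × 7
208 = 2^4 × 13
136 = 2^3 × 17
LCM(112, 208, 136) = 2^4 × 7 × 13 × 17 = 24752.
Smallest positive N is 24752 − 17 = 24735.

24735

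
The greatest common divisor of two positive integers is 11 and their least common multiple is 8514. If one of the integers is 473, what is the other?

198

For two integers, gcd × lcm = product, so the other is (11 × 8514) / 473 = 93654 / 473 = 198.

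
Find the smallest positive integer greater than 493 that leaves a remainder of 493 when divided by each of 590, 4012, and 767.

261273

N − 493 must be a common multiple of 590, 4012, and 767.
590 = 2 × 5 × 59
4012 = 2^2 × 17 × 59
767 = 13 × 59
LCM(590, 4012, 767) = 2^2 × 5 × 13 × 17 × 59 = 260780.
Smallest N > 493 is LCM + 493 = 260780 + 493 = 261273.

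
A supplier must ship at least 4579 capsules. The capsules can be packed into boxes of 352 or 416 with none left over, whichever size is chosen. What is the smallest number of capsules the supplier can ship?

9152

The number of capsules must be a common multiple of 352 and 416, so a multiple of their LCM.
352 = 2^5 × 11
416 = 2^5 × 13
LCM(352, 416) = 2^5 × 11 × 13 = 4576.
Smallest multiple of 4576 that is ≥ 4579: ⌈4579/4576⌉ × 4576 = 2 × 4576 = 9152.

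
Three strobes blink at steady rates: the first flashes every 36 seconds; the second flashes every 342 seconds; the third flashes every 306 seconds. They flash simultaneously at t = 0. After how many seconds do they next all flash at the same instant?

11628 seconds

They coincide at every common multiple of the periods; the first is the LCM.
36 = 2^2 × 3^2
342 = 2 × 3^2 × 19
306 = 2 × 3^2 × 17
LCM(36, 342, 306) = 2^2 × 3^2 × 17 × 19 = 11628.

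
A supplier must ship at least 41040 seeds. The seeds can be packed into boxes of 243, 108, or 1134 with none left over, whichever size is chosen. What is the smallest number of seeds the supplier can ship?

The number of seeds must be a common multiple of 243, 108, and 1134, so a multiple of their LCM.
243 = 3^5
108 = 2^2 × 3^3
1134 = 2 × 3^4 × 7
LCM(243, 108, 1134) = 2^2 × 3^5 × 7 = 6804.
Smallest multiple of 6804 that is ≥ 41040: ⌈41040/6804⌉ × 6804 = 7 × 6804 = 47628.

47628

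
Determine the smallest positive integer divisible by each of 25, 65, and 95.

6175

25 = 5^2
65 = 5 × 13
95 = 5 × 19
LCM(25, 65, 95) = 5^2 × 13 × 19 = 6175.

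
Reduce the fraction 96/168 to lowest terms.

4/7

96 = 2^5 × 3
168 = 2^3 × 3 × 7
gcd(96, 168) = 2^3 × 3 = 24.
Divide numerator and denominator by 24: 96/168 = 4/7.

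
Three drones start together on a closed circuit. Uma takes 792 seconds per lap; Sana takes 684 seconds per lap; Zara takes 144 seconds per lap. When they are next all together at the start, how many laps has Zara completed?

209 laps

The first common completion time is the LCM of the periods.
792 = 2^3 × 3^2 × 11
684 = 2^2 × 3^2 × 19
144 = 2^4 × 3^2
LCM(792, 684, 144) = 2^4 × 3^2 × 11 × 19 = 30096.
Laps for period 144: 30096 / 144 = 209.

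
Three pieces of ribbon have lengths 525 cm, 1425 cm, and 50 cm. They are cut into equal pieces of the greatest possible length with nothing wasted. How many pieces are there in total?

Piece length = gcd(525, 1425, 50).
525 = 3 × 5^2 × 7
1425 = 3 × 5^2 × 19
50 = 2 × 5^2
gcd(525, 1425, 50) = 5^2 = 25.
Total pieces = 525/25 + 1425/25 + 50/25 = 21 + 57 + 2 = 80.

80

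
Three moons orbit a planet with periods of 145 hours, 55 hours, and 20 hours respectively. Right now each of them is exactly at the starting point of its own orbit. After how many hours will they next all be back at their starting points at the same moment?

6380 hours

They coincide at every common multiple of the periods; the first is the LCM.
145 = 5 × 29
55 = 5 × 11
20 = 2^2 × 5
LCM(145, 55, 20) = 2^2 × 5 × 11 × 29 = 6380.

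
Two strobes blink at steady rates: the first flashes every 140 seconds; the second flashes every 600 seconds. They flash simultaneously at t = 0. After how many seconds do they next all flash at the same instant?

They coincide at every common multiple of the periods; the first is the LCM.
140 = 2^2 × 5 × 7
600 = 2^3 × 3 × 5^2
LCM(140, 600) = 2^3 × 3 × 5^2 × 7 = 4200.

4200 seconds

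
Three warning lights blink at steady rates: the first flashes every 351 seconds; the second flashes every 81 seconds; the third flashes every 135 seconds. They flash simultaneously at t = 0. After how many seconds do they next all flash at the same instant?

They coincide at every common multiple of the periods; the first is the LCM.
351 = 3^3 × 13
81 = 3^4
135 = 3^3 × 5
LCM(351, 81, 135) = 3^4 × 5 × 13 = 5265.

5265 seconds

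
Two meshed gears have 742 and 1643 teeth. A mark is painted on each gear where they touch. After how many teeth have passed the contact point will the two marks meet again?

23002 teeth

We need the least common multiple of the intervals.
742 = 2 × 7 × 53
1643 = 31 × 53
LCM(742, 1643) = 2 × 7 × 31 × 53 = 23002.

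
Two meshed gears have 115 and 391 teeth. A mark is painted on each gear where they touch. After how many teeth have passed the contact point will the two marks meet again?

1955 teeth

We need the least common multiple of the intervals.
115 = 5 × 23
391 = 17 × 23
LCM(115, 391) = 5 × 17 × 23 = 1955.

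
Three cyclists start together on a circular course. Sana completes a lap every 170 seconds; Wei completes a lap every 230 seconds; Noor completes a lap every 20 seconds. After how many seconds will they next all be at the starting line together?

We need the least common multiple of the intervals.
170 = 2 × 5 × 17
230 = 2 × 5 × 23
20 = 2^2 × 5
LCM(170, 230, 20) = 2^2 × 5 × 17 × 23 = 7820.

7820 seconds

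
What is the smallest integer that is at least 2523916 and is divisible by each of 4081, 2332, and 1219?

2628164

The integer must be a common multiple of 4081, 2332, and 1219, so a multiple of their LCM.
4081 = 7 × 11 × 53
2332 = 2^2 × 11 × 53
1219 = 23 × 53
LCM(4081, 2332, 1219) = 2^2 × 7 × 11 × 23 × 53 = 375452.
Smallest multiple of 375452 that is ≥ 2523916: ⌈2523916/375452⌉ × 375452 = 7 × 375452 = 2628164.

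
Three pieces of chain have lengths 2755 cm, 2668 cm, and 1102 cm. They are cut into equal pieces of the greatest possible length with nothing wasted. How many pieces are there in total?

Piece length = gcd(2755, 2668, 1102).
2755 = 5 × 19 × 29
2668 = 2^2 × 23 × 29
1102 = 2 × 19 × 29
gcd(2755, 2668, 1102) = 29.
Total pieces = 2755/29 + 2668/29 + 1102/29 = 95 + 92 + 38 = 225.

225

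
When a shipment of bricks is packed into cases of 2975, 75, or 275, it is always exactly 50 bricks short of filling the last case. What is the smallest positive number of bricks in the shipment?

98125

Being 50 short of a full case of size k means N ≡ −50 (mod k), i.e. N + 50 is a multiple of each size.
2975 = 5^2 × 7 × 17
75 = 3 × 5^2
275 = 5^2 × 11
LCM(2975, 75, 275) = 3 × 5^2 × 7 × 11 × 17 = 98175.
Smallest positive N is 98175 − 50 = 98125.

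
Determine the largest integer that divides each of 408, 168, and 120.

408 = 2^3 × 3 × 17
168 = 2^3 × 3 × 7
120 = 2^3 × 3 × 5
gcd(408, 168, 120) = 2^3 × 3 = 24.

24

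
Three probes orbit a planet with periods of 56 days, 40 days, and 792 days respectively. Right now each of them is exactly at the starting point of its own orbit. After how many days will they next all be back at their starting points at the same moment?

The first simultaneous occurrence is after LCM of the individual periods.
56 = 2^3 × 7
40 = 2^3 × 5
792 = 2^3 × 3^2 × 11
LCM(56, 40, 792) = 2^3 × 3^2 × 5 × 7 × 11 = 27720.

27720 days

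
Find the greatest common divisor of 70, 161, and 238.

70 = 2 × 5 × 7
161 = 7 × 23
238 = 2 × 7 × 17
gcd(70, 161, 238) = 7.

7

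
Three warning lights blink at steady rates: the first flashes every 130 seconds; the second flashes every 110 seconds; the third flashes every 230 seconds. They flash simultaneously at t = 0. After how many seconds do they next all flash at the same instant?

32890 seconds

The first simultaneous occurrence is after LCM of the individual periods.
130 = 2 × 5 × 13
110 = 2 × 5 × 11
230 = 2 × 5 × 23
LCM(130, 110, 230) = 2 × 5 × 11 × 13 × 23 = 32890.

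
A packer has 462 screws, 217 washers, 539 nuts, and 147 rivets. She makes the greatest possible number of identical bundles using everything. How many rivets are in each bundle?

21

Number of bundles = gcd(462, 217, 539, 147).
462 = 2 × 3 × 7 × 11
217 = 7 × 31
539 = 7^2 × 11
147 = 3 × 7^2
gcd(462, 217, 539, 147) = 7.
rivets per bundle = 147 / 7 = 21.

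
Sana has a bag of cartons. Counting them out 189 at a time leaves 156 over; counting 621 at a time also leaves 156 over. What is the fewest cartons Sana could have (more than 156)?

4503

N − 156 must be a common multiple of 189 and 621.
189 = 3^3 × 7
621 = 3^3 × 23
LCM(189, 621) = 3^3 × 7 × 23 = 4347.
Smallest N > 156 is LCM + 156 = 4347 + 156 = 4503.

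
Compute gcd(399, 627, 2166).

399 = 3 × 7 × 19
627 = 3 × 11 × 19
2166 = 2 × 3 × 19^2
gcd(399, 627, 2166) = 3 × 19 = 57.

57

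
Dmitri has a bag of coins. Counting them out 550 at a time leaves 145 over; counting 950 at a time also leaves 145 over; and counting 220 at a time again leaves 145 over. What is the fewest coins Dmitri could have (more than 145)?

21045

N − 145 must be a common multiple of 550, 950, and 220.
550 = 2 × 5^2 × 11
950 = 2 × 5^2 × 19
220 = 2^2 × 5 × 11
LCM(550, 950, 220) = 2^2 × 5^2 × 11 × 19 = 20900.
Smallest N > 145 is LCM + 145 = 20900 + 145 = 21045.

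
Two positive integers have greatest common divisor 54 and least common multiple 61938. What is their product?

For any two positive integers, gcd × lcm = product = 54 × 61938 = 3344652.

3344652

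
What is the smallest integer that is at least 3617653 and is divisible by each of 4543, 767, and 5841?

3720717

The integer must be a common multiple of 4543, 767, and 5841, so a multiple of their LCM.
4543 = 7 × 11 × 59
767 = 13 × 59
5841 = 3^2 × 11 × 59
LCM(4543, 767, 5841) = 3^2 × 7 × 11 × 13 × 59 = 531531.
Smallest multiple of 531531 that is ≥ 3617653: ⌈3617653/531531⌉ × 531531 = 7 × 531531 = 3720717.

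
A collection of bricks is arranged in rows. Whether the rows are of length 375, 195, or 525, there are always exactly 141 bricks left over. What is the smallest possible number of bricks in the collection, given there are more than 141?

N − 141 must be a common multiple of 375, 195, and 525.
375 = 3 × 5^3
195 = 3 × 5 × 13
525 = 3 × 5^2 × 7
LCM(375, 195, 525) = 3 × 5^3 × 7 × 13 = 34125.
Smallest N > 141 is LCM + 141 = 34125 + 141 = 34266.

34266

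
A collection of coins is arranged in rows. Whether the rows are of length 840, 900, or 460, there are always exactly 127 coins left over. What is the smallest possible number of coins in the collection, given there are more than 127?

289927

N − 127 must be a common multiple of 840, 900, and 460.
840 = 2^3 × 3 × 5 × 7
900 = 2^2 × 3^2 × 5^2
460 = 2^2 × 5 × 23
LCM(840, 900, 460) = 2^3 × 3^2 × 5^2 × 7 × 23 = 289800.
Smallest N > 127 is LCM + 127 = 289800 + 127 = 289927.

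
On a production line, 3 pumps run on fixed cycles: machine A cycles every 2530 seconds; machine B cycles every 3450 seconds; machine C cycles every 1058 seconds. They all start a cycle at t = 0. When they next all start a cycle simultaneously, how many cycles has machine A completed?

They are all back at their starting positions together after one LCM of the periods.
2530 = 2 × 5 × 11 × 23
3450 = 2 × 3 × 5^2 × 23
1058 = 2 × 23^2
LCM(2530, 3450, 1058) = 2 × 3 × 5^2 × 11 × 23^2 = 872850.
Cycles for period 2530: 872850 / 2530 = 345.

345 cycles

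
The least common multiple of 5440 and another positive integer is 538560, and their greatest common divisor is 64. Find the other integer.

gcd × lcm = product of the two integers, so the other integer is (64 × 538560) / 5440 = 6336.

6336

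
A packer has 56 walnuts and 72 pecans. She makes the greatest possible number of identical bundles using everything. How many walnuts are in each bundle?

Number of bundles = gcd(56, 72).
56 = 2^3 × 7
72 = 2^3 × 3^2
gcd(56, 72) = 2^3 = 8.
walnuts per bundle = 56 / 8 = 7.

7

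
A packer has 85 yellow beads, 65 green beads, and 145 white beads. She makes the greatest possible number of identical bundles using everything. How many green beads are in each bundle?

Number of bundles = gcd(85, 65, 145).
85 = 5 × 17
65 = 5 × 13
145 = 5 × 29
gcd(85, 65, 145) = 5.
green beads per bundle = 65 / 5 = 13.

13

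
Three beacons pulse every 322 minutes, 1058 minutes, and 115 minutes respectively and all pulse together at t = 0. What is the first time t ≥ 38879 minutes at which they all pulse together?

Joint pulses occur at multiples of LCM(322, 1058, 115).
322 = 2 × 7 × 23
1058 = 2 × 23^2
115 = 5 × 23
LCM(322, 1058, 115) = 2 × 5 × 7 × 23^2 = 37030.
Smallest multiple of 37030 that is ≥ 38879: ⌈38879/37030⌉ × 37030 = 2 × 37030 = 74060.

74060 minutes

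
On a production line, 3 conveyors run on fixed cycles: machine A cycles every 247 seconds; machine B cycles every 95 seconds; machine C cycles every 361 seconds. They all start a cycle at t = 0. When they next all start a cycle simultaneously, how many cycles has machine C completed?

The first common completion time is the LCM of the periods.
247 = 13 × 19
95 = 5 × 19
361 = 19^2
LCM(247, 95, 361) = 5 × 13 × 19^2 = 23465.
Cycles for period 361: 23465 / 361 = 65.

65 cycles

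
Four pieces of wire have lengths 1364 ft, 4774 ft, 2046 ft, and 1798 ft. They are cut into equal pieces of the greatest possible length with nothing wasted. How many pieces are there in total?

161

Piece length = gcd(1364, 4774, 2046, 1798).
1364 = 2^2 × 11 × 31
4774 = 2 × 7 × 11 × 31
2046 = 2 × 3 × 11 × 31
1798 = 2 × 29 × 31
gcd(1364, 4774, 2046, 1798) = 2 × 31 = 62.
Total pieces = 1364/62 + 4774/62 + 2046/62 + 1798/62 = 22 + 77 + 33 + 29 = 161.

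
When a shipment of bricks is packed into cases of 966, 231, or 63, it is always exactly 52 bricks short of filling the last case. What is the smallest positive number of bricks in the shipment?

Being 52 short of a full case of size k means N ≡ −52 (mod k), i.e. N + 52 is a multiple of each size.
966 = 2 × 3 × 7 × 23
231 = 3 × 7 × 11
63 = 3^2 × 7
LCM(966, 231, 63) = 2 × 3^2 × 7 × 11 × 23 = 31878.
Smallest positive N is 31878 − 52 = 31826.

31826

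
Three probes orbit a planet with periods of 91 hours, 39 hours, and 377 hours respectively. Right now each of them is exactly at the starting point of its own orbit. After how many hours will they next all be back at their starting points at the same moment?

7917 hours

They coincide at every common multiple of the periods; the first is the LCM.
91 = 7 × 13
39 = 3 × 13
377 = 13 × 29
LCM(91, 39, 377) = 3 × 7 × 13 × 29 = 7917.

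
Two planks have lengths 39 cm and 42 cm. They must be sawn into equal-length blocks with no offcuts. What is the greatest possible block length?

3 cm

This is the greatest common divisor of 39 and 42.
39 = 3 × 13
42 = 2 × 3 × 7
gcd(39, 42) = 3.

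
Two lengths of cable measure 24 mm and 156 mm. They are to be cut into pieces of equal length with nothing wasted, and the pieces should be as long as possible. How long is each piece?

12 mm

By the Euclidean algorithm:
156 = 6 × 24 + 12
24 = 2 × 12 + 0
gcd(24, 156) = 12.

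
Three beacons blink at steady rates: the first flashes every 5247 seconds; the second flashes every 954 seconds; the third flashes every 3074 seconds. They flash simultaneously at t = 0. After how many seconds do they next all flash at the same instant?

304326 seconds

The first simultaneous occurrence is after LCM of the individual periods.
5247 = 3^2 × 11 × 53
954 = 2 × 3^2 × 53
3074 = 2 × 29 × 53
LCM(5247, 954, 3074) = 2 × 3^2 × 11 × 29 × 53 = 304326.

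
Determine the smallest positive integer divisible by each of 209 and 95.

1045

209 = 11 × 19
95 = 5 × 19
LCM(209, 95) = 5 × 11 × 19 = 1045.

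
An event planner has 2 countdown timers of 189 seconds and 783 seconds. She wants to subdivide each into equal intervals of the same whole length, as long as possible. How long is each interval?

By the Euclidean algorithm:
783 = 4 × 189 + 27
189 = 7 × 27 + 0
gcd(189, 783) = 27.

27 seconds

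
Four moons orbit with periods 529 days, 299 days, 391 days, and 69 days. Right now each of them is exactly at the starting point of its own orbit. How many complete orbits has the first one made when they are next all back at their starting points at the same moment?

663 orbits

The first common completion time is the LCM of the periods.
529 = 23^2
299 = 13 × 23
391 = 17 × 23
69 = 3 × 23
LCM(529, 299, 391, 69) = 3 × 13 × 17 × 23^2 = 350727.
Orbits for period 529: 350727 / 529 = 663.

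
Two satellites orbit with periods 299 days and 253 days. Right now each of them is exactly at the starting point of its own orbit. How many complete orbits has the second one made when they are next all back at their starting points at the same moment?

The first common completion time is the LCM of the periods.
299 = 13 × 23
253 = 11 × 23
LCM(299, 253) = 11 × 13 × 23 = 3289.
Orbits for period 253: 3289 / 253 = 13.

13 orbits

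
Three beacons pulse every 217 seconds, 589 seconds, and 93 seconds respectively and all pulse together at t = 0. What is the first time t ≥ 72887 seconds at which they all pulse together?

Joint pulses occur at multiples of LCM(217, 589, 93).
217 = 7 × 31
589 = 19 × 31
93 = 3 × 31
LCM(217, 589, 93) = 3 × 7 × 19 × 31 = 12369.
Smallest multiple of 12369 that is ≥ 72887: ⌈72887/12369⌉ × 12369 = 6 × 12369 = 74214.

74214 seconds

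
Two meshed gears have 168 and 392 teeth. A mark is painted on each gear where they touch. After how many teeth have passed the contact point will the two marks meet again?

1176 teeth

The first simultaneous occurrence is after LCM of the individual periods.
168 = 2^3 × 3 × 7
392 = 2^3 × 7^2
LCM(168, 392) = 2^3 × 3 × 7^2 = 1176.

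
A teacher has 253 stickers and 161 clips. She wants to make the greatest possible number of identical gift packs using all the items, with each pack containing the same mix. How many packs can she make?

23 packs

The pack count must divide each quantity, so the greatest is gcd(253, 161).
253 = 11 × 23
161 = 7 × 23
gcd(253, 161) = 23.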